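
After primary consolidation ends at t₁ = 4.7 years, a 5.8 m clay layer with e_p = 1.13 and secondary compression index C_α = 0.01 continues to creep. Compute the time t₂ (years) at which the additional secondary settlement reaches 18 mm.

t₂ ≈ 21.5 years

S_s = C_α·H/(1+e_p)·log₁₀(t₂/t₁) ⇒ log₁₀(t₂/t₁) = S_s·(1+e_p)/(C_α·H).
log₁₀(t₂/t₁) = 0.018 × (1+1.13) / (0.01×5.8) = 0.661
t₂ = t₁ × 10^0.661 = 4.7 × 4.582 = 21.53 years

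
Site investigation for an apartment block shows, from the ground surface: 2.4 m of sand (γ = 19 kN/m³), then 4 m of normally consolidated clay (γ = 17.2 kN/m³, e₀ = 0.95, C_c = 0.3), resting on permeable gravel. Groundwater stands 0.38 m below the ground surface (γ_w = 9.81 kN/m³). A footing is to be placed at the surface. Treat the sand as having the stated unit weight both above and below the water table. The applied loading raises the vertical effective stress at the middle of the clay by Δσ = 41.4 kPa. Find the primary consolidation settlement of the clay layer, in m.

S_c ≈ 0.188 m

Mid-depth of clay below the ground surface: z = 2.4 + 4/2 = 4.4 m.
Total vertical stress at mid-clay: σ_v = 19×2.4 + 17.2×2 = 80 kPa.
Pore pressure: u = 9.81×(4.4 − 0.38) = 39.436 kPa.
Initial effective stress: σ'_0 = σ_v − u = 80 − 39.436 = 40.564 kPa.
Final effective stress: σ'_f = σ'_0 + Δσ = 40.564 + 41.4 = 81.964 kPa.
Normally consolidated clay, so the full stress increment lies on the virgin compression line:
S_c = C_c·H/(1+e₀)·log₁₀(σ'_f/σ'_0) = 0.3×4/(1+0.95)×log₁₀(81.964/40.564)
    = 0.61538 × 0.30548 = 0.188 m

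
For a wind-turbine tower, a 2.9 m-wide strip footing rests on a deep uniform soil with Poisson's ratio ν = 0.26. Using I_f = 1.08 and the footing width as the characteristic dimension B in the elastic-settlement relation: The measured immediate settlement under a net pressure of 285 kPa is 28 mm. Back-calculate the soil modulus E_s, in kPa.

S_e = q·B·(1−ν²)/E_s · I_f  ⇒  E_s = q·B·(1−ν²)·I_f / S_e.
E_s = 285 × 2.9 × 0.9324 × 1.08 / 0.028 = 29720 kPa

E_s ≈ 29700 kPa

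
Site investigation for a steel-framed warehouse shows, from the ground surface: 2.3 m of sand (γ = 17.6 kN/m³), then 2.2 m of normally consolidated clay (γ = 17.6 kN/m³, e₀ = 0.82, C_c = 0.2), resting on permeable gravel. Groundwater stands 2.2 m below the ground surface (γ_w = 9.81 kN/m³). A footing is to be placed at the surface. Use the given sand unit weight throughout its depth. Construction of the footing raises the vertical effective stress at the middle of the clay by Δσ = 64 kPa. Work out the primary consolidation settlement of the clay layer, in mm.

Mid-depth of clay below the ground surface: z = 2.3 + 2.2/2 = 3.4 m.
Total vertical stress at mid-clay: σ_v = 17.6×2.3 + 17.6×1.1 = 59.84 kPa.
Pore pressure: u = 9.81×(3.4 − 2.2) = 11.772 kPa.
Initial effective stress: σ'_0 = σ_v − u = 59.84 − 11.772 = 48.068 kPa.
Final effective stress: σ'_f = σ'_0 + Δσ = 48.068 + 64 = 112.07 kPa.
Normally consolidated clay, so the full stress increment lies on the virgin compression line:
S_c = C_c·H/(1+e₀)·log₁₀(σ'_f/σ'_0) = 0.2×2.2/(1+0.82)×log₁₀(112.07/48.068)
    = 0.24176 × 0.36763 = 0.08888 m

S_c ≈ 88.9 mm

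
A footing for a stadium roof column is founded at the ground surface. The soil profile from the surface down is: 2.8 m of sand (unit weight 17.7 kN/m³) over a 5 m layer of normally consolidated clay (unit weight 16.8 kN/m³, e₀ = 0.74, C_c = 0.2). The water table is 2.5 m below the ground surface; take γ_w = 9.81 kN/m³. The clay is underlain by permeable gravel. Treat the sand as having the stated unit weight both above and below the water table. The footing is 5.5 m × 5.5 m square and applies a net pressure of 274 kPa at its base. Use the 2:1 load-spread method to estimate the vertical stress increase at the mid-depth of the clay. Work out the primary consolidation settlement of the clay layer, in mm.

S_c ≈ 186 mm

Mid-depth of clay below the ground surface: z = 2.8 + 5/2 = 5.3 m.
Total vertical stress at mid-clay: σ_v = 17.7×2.8 + 16.8×2.5 = 91.56 kPa.
Pore pressure: u = 9.81×(5.3 − 2.5) = 27.468 kPa.
Initial effective stress: σ'_0 = σ_v − u = 91.56 − 27.468 = 64.092 kPa.
Stress increase at mid-clay by the 2:1 spreading method:
Δσ = qBL/((B+z)(L+z)) = 274×5.5×5.5/((5.5+5.3)(5.5+5.3)) = 71.061 kPa
Final effective stress: σ'_f = σ'_0 + Δσ = 64.092 + 71.061 = 135.15 kPa.
Normally consolidated clay, so the full stress increment lies on the virgin compression line:
S_c = C_c·H/(1+e₀)·log₁₀(σ'_f/σ'_0) = 0.2×5/(1+0.74)×log₁₀(135.15/64.092)
    = 0.57471 × 0.32401 = 0.1862 m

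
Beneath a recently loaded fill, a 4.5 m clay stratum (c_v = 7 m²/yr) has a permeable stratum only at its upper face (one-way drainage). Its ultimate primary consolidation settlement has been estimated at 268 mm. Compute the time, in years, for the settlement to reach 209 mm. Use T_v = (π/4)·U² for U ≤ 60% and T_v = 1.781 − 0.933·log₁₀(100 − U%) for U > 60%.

Drainage path length: H_d = H = 4.5 m (single drainage).
U = S(t)/S_ult = 209/268 = 0.7799.
U > 60%: T_v = 1.781 − 0.933·log₁₀(100 − 77.985) = 0.52824.
t = T_v·H_d²/c_v = 0.52824×4.5²/7 = 1.528 years.

t ≈ 1.53 years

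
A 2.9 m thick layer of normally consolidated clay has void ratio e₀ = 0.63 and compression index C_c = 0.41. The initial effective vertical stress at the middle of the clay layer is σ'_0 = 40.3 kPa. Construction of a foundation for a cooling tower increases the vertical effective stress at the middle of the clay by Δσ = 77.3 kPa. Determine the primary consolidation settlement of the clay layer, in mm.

S_c ≈ 339 mm

Final effective stress: σ'_f = σ'_0 + Δσ = 40.3 + 77.3 = 117.6 kPa.
Normally consolidated clay, so the full stress increment lies on the virgin compression line:
S_c = C_c·H/(1+e₀)·log₁₀(σ'_f/σ'_0) = 0.41×2.9/(1+0.63)×log₁₀(117.6/40.3)
    = 0.72945 × 0.4651 = 0.3393 m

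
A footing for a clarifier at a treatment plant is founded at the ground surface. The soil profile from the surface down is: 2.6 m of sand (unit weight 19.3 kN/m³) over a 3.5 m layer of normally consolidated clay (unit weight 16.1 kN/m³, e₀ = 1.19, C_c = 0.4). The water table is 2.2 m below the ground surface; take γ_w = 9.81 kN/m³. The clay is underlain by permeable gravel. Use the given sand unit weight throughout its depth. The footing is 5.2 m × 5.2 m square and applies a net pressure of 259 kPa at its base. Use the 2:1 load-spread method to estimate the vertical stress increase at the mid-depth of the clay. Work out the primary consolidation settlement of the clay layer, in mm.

Mid-depth of clay below the ground surface: z = 2.6 + 3.5/2 = 4.35 m.
Total vertical stress at mid-clay: σ_v = 19.3×2.6 + 16.1×1.75 = 78.355 kPa.
Pore pressure: u = 9.81×(4.35 − 2.2) = 21.091 kPa.
Initial effective stress: σ'_0 = σ_v − u = 78.355 − 21.091 = 57.264 kPa.
Stress increase at mid-clay by the 2:1 spreading method:
Δσ = qBL/((B+z)(L+z)) = 259×5.2×5.2/((5.2+4.35)(5.2+4.35)) = 76.789 kPa
Final effective stress: σ'_f = σ'_0 + Δσ = 57.264 + 76.789 = 134.05 kPa.
Normally consolidated clay, so the full stress increment lies on the virgin compression line:
S_c = C_c·H/(1+e₀)·log₁₀(σ'_f/σ'_0) = 0.4×3.5/(1+1.19)×log₁₀(134.05/57.264)
    = 0.63927 × 0.36939 = 0.2361 m

S_c ≈ 236 mm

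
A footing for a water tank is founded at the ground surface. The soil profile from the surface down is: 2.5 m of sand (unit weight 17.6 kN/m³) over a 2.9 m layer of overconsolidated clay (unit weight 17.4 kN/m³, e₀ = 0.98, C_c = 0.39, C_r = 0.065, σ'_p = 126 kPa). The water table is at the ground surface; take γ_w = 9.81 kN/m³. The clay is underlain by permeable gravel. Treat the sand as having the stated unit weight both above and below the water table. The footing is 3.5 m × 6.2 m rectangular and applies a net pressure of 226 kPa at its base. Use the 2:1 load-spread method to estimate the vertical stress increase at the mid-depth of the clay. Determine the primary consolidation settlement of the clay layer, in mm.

S_c ≈ 47.1 mm

Mid-depth of clay below the ground surface: z = 2.5 + 2.9/2 = 3.95 m.
Total vertical stress at mid-clay: σ_v = 17.6×2.5 + 17.4×1.45 = 69.23 kPa.
Pore pressure: u = 9.81×(3.95 − 0) = 38.75 kPa.
Initial effective stress: σ'_0 = σ_v − u = 69.23 − 38.75 = 30.48 kPa.
Stress increase at mid-clay by the 2:1 spreading method:
Δσ = qBL/((B+z)(L+z)) = 226×3.5×6.2/((3.5+3.95)(6.2+3.95)) = 64.855 kPa
Final effective stress: σ'_f = 30.48 + 64.855 = 95.335 kPa.
σ'_f = 95.335 ≤ σ'_p = 126 kPa, so the clay remains overconsolidated and only the recompression index applies:
S_c = C_r·H/(1+e₀)·log₁₀(σ'_f/σ'_0) = 0.065×2.9/1.98×log₁₀(95.335/30.48)
    = 0.095199 × 0.49524 = 0.04715 m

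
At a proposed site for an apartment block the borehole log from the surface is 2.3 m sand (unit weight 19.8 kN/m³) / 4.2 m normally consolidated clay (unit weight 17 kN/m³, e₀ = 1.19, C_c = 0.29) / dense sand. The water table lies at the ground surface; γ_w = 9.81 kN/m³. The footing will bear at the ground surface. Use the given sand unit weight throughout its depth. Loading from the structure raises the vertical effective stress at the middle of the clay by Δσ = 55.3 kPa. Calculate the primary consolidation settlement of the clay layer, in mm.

Mid-depth of clay below the ground surface: z = 2.3 + 4.2/2 = 4.4 m.
Total vertical stress at mid-clay: σ_v = 19.8×2.3 + 17×2.1 = 81.24 kPa.
Pore pressure: u = 9.81×(4.4 − 0) = 43.164 kPa.
Initial effective stress: σ'_0 = σ_v − u = 81.24 − 43.164 = 38.076 kPa.
Final effective stress: σ'_f = σ'_0 + Δσ = 38.076 + 55.3 = 93.376 kPa.
Normally consolidated clay, so the full stress increment lies on the virgin compression line:
S_c = C_c·H/(1+e₀)·log₁₀(σ'_f/σ'_0) = 0.29×4.2/(1+1.19)×log₁₀(93.376/38.076)
    = 0.55616 × 0.38958 = 0.2167 m

S_c ≈ 217 mm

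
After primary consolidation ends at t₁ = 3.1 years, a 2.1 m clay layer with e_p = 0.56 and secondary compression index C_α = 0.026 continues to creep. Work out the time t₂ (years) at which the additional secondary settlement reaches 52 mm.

S_s = C_α·H/(1+e_p)·log₁₀(t₂/t₁) ⇒ log₁₀(t₂/t₁) = S_s·(1+e_p)/(C_α·H).
log₁₀(t₂/t₁) = 0.052 × (1+0.56) / (0.026×2.1) = 1.486
t₂ = t₁ × 10^1.486 = 3.1 × 30.6 = 94.86 years

t₂ ≈ 94.9 years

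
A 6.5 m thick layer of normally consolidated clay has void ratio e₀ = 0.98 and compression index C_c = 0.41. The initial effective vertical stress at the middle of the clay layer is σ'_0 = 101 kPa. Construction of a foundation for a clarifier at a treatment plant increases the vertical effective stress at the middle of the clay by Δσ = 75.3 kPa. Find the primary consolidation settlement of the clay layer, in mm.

Final effective stress: σ'_f = σ'_0 + Δσ = 101 + 75.3 = 176.3 kPa.
Normally consolidated clay, so the full stress increment lies on the virgin compression line:
S_c = C_c·H/(1+e₀)·log₁₀(σ'_f/σ'_0) = 0.41×6.5/(1+0.98)×log₁₀(176.3/101)
    = 1.346 × 0.24193 = 0.3256 m

S_c ≈ 326 mm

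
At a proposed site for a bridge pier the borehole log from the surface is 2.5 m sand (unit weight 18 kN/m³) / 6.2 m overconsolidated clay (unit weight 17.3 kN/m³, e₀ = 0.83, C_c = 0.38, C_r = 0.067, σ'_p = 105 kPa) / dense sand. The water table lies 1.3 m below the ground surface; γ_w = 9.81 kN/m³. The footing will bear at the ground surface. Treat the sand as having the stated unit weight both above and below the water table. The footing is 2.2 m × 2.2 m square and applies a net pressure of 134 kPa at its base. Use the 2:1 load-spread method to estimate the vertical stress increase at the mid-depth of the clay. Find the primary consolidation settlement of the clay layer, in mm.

S_c ≈ 17.1 mm

Mid-depth of clay below the ground surface: z = 2.5 + 6.2/2 = 5.6 m.
Total vertical stress at mid-clay: σ_v = 18×2.5 + 17.3×3.1 = 98.63 kPa.
Pore pressure: u = 9.81×(5.6 − 1.3) = 42.183 kPa.
Initial effective stress: σ'_0 = σ_v − u = 98.63 − 42.183 = 56.447 kPa.
Stress increase at mid-clay by the 2:1 spreading method:
Δσ = qBL/((B+z)(L+z)) = 134×2.2×2.2/((2.2+5.6)(2.2+5.6)) = 10.66 kPa
Final effective stress: σ'_f = 56.447 + 10.66 = 67.107 kPa.
σ'_f = 67.107 ≤ σ'_p = 105 kPa, so the clay remains overconsolidated and only the recompression index applies:
S_c = C_r·H/(1+e₀)·log₁₀(σ'_f/σ'_0) = 0.067×6.2/1.83×log₁₀(67.107/56.447)
    = 0.227 × 0.075127 = 0.01705 m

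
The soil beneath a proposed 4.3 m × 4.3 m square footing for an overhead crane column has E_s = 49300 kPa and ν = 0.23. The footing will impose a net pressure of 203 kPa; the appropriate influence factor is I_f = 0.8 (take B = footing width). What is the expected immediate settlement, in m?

S_e ≈ 0.0134 m

Immediate (elastic) settlement: S_e = q·B·(1−ν²)/E_s · I_f.
S_e = 203 × 4.3 × (1 − 0.23²) / 49300 × 0.8
    = 203 × 4.3 × 0.9471 / 49300 × 0.8
    = 0.01342 m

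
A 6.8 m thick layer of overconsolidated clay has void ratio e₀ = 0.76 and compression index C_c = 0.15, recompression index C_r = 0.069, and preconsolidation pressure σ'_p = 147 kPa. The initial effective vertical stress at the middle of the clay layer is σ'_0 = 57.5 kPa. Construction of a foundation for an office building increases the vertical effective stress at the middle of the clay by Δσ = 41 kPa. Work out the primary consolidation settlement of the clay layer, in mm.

S_c ≈ 62.3 mm

Final effective stress: σ'_f = 57.5 + 41 = 98.5 kPa.
σ'_f = 98.5 ≤ σ'_p = 147 kPa, so the clay remains overconsolidated and only the recompression index applies:
S_c = C_r·H/(1+e₀)·log₁₀(σ'_f/σ'_0) = 0.069×6.8/1.76×log₁₀(98.5/57.5)
    = 0.26659 × 0.23377 = 0.06232 m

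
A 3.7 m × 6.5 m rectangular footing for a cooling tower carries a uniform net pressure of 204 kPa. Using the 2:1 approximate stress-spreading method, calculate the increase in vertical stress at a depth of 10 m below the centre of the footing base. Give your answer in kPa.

Δσ_z ≈ 21.7 kPa

By the 2:1 method the load spreads at 1 horizontal : 2 vertical, so at depth z the loaded area has grown by z in each plan dimension:
Δσ = qBL/((B+z)(L+z)) = 204×3.7×6.5/((3.7+10)(6.5+10)) = 21.704 kPa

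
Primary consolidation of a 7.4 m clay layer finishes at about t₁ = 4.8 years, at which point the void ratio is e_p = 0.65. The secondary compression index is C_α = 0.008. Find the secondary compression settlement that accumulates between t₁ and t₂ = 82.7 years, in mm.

Secondary compression: S_s = C_α·H/(1+e_p)·log₁₀(t₂/t₁)
S_s = 0.008×7.4/(1+0.65)×log₁₀(82.7/4.8)
    = 0.03588 × 1.236 = 0.04436 m

S_s ≈ 44.4 mm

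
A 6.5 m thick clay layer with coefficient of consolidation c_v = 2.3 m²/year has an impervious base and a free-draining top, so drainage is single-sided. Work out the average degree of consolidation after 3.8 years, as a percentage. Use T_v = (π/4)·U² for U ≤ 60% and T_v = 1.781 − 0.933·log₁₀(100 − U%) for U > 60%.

Drainage path length: H_d = H = 6.5 m (single drainage).
T_v = c_v·t/H_d² = 2.3×3.8/6.5² = 0.20686.
T_v = 0.20686 corresponds to the U ≤ 60% branch:
U = √(4T_v/π) = 0.5132

U ≈ 51.3 %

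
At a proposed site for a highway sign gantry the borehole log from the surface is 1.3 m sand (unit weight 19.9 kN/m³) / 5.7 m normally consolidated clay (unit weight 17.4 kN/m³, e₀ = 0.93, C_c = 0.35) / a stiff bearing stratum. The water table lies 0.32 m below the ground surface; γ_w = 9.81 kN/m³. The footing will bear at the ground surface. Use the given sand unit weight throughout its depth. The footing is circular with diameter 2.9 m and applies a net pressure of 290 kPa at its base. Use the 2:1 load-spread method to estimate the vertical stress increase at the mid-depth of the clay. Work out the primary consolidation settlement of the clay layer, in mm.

S_c ≈ 373 mm

Mid-depth of clay below the ground surface: z = 1.3 + 5.7/2 = 4.15 m.
Total vertical stress at mid-clay: σ_v = 19.9×1.3 + 17.4×2.85 = 75.46 kPa.
Pore pressure: u = 9.81×(4.15 − 0.32) = 37.572 kPa.
Initial effective stress: σ'_0 = σ_v − u = 75.46 − 37.572 = 37.888 kPa.
Stress increase at mid-clay by the 2:1 spreading method:
Δσ ≈ qD²/(D+z)² = 290×2.9²/(2.9+4.15)² = 49.07 kPa
Final effective stress: σ'_f = σ'_0 + Δσ = 37.888 + 49.07 = 86.958 kPa.
Normally consolidated clay, so the full stress increment lies on the virgin compression line:
S_c = C_c·H/(1+e₀)·log₁₀(σ'_f/σ'_0) = 0.35×5.7/(1+0.93)×log₁₀(86.958/37.888)
    = 1.0337 × 0.36081 = 0.373 m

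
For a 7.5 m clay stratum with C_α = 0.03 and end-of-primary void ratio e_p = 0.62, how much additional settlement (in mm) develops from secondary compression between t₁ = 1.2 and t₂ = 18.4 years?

S_s ≈ 165 mm

Secondary compression: S_s = C_α·H/(1+e_p)·log₁₀(t₂/t₁)
S_s = 0.03×7.5/(1+0.62)×log₁₀(18.4/1.2)
    = 0.1389 × 1.186 = 0.1647 m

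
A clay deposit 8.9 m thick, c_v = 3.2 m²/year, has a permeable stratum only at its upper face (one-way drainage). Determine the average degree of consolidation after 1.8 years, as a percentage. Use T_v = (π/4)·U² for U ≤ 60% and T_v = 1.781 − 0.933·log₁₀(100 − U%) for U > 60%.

Drainage path length: H_d = H = 8.9 m (single drainage).
T_v = c_v·t/H_d² = 3.2×1.8/8.9² = 0.072718.
T_v = 0.072718 corresponds to the U ≤ 60% branch:
U = √(4T_v/π) = 0.3043

U ≈ 30.4 %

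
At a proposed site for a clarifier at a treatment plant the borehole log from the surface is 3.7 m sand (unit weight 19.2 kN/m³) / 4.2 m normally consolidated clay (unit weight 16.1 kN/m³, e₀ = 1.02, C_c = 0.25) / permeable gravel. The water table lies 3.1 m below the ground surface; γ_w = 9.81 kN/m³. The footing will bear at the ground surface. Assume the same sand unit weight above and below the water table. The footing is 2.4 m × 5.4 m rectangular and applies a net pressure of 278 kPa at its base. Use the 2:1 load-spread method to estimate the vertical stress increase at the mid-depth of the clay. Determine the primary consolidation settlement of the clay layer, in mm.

S_c ≈ 91.6 mm

Mid-depth of clay below the ground surface: z = 3.7 + 4.2/2 = 5.8 m.
Total vertical stress at mid-clay: σ_v = 19.2×3.7 + 16.1×2.1 = 104.85 kPa.
Pore pressure: u = 9.81×(5.8 − 3.1) = 26.487 kPa.
Initial effective stress: σ'_0 = σ_v − u = 104.85 − 26.487 = 78.363 kPa.
Stress increase at mid-clay by the 2:1 spreading method:
Δσ = qBL/((B+z)(L+z)) = 278×2.4×5.4/((2.4+5.8)(5.4+5.8)) = 39.23 kPa
Final effective stress: σ'_f = σ'_0 + Δσ = 78.363 + 39.23 = 117.59 kPa.
Normally consolidated clay, so the full stress increment lies on the virgin compression line:
S_c = C_c·H/(1+e₀)·log₁₀(σ'_f/σ'_0) = 0.25×4.2/(1+1.02)×log₁₀(117.59/78.363)
    = 0.5198 × 0.17626 = 0.09162 m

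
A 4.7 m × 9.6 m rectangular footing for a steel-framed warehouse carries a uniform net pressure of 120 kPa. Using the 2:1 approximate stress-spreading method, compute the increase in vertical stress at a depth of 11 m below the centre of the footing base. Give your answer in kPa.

By the 2:1 method the load spreads at 1 horizontal : 2 vertical, so at depth z the loaded area has grown by z in each plan dimension:
Δσ = qBL/((B+z)(L+z)) = 120×4.7×9.6/((4.7+11)(9.6+11)) = 16.741 kPa

Δσ_z ≈ 16.7 kPa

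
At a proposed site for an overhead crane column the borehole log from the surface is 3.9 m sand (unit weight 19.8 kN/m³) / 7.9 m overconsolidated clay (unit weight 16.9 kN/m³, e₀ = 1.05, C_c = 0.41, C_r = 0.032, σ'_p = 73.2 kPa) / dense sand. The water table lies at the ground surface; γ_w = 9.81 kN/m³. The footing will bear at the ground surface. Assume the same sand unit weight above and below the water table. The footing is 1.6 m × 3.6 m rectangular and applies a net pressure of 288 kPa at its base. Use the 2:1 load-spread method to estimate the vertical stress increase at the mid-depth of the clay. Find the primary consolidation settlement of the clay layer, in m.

S_c ≈ 0.0851 m

Mid-depth of clay below the ground surface: z = 3.9 + 7.9/2 = 7.85 m.
Total vertical stress at mid-clay: σ_v = 19.8×3.9 + 16.9×3.95 = 143.97 kPa.
Pore pressure: u = 9.81×(7.85 − 0) = 77.008 kPa.
Initial effective stress: σ'_0 = σ_v − u = 143.97 − 77.008 = 66.962 kPa.
Stress increase at mid-clay by the 2:1 spreading method:
Δσ = qBL/((B+z)(L+z)) = 288×1.6×3.6/((1.6+7.85)(3.6+7.85)) = 15.331 kPa
Final effective stress: σ'_f = 66.962 + 15.331 = 82.293 kPa.
σ'_f = 82.293 > σ'_p = 73.2 kPa, so the stress path crosses the preconsolidation pressure — recompression up to σ'_p, then virgin compression beyond:
S_c = H/(1+e₀)·[C_r·log₁₀(σ'_p/σ'_0) + C_c·log₁₀(σ'_f/σ'_p)]
    = 7.9/2.05 × [0.032×log₁₀(73.2/66.962) + 0.41×log₁₀(82.293/73.2)]
    = 3.8537 × [0.0012378 + 0.020849] = 0.08512 m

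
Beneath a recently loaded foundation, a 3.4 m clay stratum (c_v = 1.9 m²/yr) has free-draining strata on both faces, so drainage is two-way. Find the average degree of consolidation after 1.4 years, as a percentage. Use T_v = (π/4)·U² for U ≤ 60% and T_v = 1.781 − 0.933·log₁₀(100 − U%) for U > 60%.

Drainage path length: H_d = H/2 = 1.7 m (double drainage).
T_v = c_v·t/H_d² = 1.9×1.4/1.7² = 0.92042.
T_v = 0.92042 corresponds to the U > 60% branch:
U = 1 − 10^((1.781 − T_v)/0.933)/100 = 0.9164

U ≈ 91.6 %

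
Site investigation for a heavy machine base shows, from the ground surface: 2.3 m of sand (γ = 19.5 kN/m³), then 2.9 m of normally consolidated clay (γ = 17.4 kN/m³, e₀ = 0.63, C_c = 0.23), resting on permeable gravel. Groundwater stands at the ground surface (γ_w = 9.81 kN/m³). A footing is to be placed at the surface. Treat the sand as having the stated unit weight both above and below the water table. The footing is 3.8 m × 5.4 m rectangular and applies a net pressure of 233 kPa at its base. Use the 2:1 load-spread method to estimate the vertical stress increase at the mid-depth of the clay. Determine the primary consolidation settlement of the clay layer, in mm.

Mid-depth of clay below the ground surface: z = 2.3 + 2.9/2 = 3.75 m.
Total vertical stress at mid-clay: σ_v = 19.5×2.3 + 17.4×1.45 = 70.08 kPa.
Pore pressure: u = 9.81×(3.75 − 0) = 36.788 kPa.
Initial effective stress: σ'_0 = σ_v − u = 70.08 − 36.788 = 33.292 kPa.
Stress increase at mid-clay by the 2:1 spreading method:
Δσ = qBL/((B+z)(L+z)) = 233×3.8×5.4/((3.8+3.75)(5.4+3.75)) = 69.209 kPa
Final effective stress: σ'_f = σ'_0 + Δσ = 33.292 + 69.209 = 102.5 kPa.
Normally consolidated clay, so the full stress increment lies on the virgin compression line:
S_c = C_c·H/(1+e₀)·log₁₀(σ'_f/σ'_0) = 0.23×2.9/(1+0.63)×log₁₀(102.5/33.292)
    = 0.4092 × 0.48838 = 0.1998 m

S_c ≈ 200 mm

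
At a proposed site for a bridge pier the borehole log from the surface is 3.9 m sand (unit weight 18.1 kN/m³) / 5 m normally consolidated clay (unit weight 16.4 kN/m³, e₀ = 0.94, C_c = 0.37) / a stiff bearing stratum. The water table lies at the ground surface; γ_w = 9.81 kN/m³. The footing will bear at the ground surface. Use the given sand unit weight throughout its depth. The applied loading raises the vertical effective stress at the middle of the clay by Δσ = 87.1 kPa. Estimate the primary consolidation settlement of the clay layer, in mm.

Mid-depth of clay below the ground surface: z = 3.9 + 5/2 = 6.4 m.
Total vertical stress at mid-clay: σ_v = 18.1×3.9 + 16.4×2.5 = 111.59 kPa.
Pore pressure: u = 9.81×(6.4 − 0) = 62.784 kPa.
Initial effective stress: σ'_0 = σ_v − u = 111.59 − 62.784 = 48.806 kPa.
Final effective stress: σ'_f = σ'_0 + Δσ = 48.806 + 87.1 = 135.91 kPa.
Normally consolidated clay, so the full stress increment lies on the virgin compression line:
S_c = C_c·H/(1+e₀)·log₁₀(σ'_f/σ'_0) = 0.37×5/(1+0.94)×log₁₀(135.91/48.806)
    = 0.95361 × 0.44478 = 0.4241 m

S_c ≈ 424 mm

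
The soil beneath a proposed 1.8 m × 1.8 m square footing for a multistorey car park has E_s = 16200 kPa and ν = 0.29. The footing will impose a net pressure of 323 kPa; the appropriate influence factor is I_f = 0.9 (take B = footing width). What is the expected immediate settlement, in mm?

Immediate (elastic) settlement: S_e = q·B·(1−ν²)/E_s · I_f.
S_e = 323 × 1.8 × (1 − 0.29²) / 16200 × 0.9
    = 323 × 1.8 × 0.9159 / 16200 × 0.9
    = 0.02958 m = 29.58 mm

S_e ≈ 29.6 mm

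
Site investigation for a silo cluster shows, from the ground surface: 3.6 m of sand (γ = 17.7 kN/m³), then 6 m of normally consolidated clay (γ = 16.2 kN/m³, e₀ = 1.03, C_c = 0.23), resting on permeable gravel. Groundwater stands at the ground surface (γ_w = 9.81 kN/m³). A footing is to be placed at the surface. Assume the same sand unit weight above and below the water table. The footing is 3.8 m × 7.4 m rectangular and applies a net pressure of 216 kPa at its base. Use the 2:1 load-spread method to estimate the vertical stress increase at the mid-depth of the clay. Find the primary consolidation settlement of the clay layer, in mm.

S_c ≈ 186 mm

Mid-depth of clay below the ground surface: z = 3.6 + 6/2 = 6.6 m.
Total vertical stress at mid-clay: σ_v = 17.7×3.6 + 16.2×3 = 112.32 kPa.
Pore pressure: u = 9.81×(6.6 − 0) = 64.746 kPa.
Initial effective stress: σ'_0 = σ_v − u = 112.32 − 64.746 = 47.574 kPa.
Stress increase at mid-clay by the 2:1 spreading method:
Δσ = qBL/((B+z)(L+z)) = 216×3.8×7.4/((3.8+6.6)(7.4+6.6)) = 41.716 kPa
Final effective stress: σ'_f = σ'_0 + Δσ = 47.574 + 41.716 = 89.29 kPa.
Normally consolidated clay, so the full stress increment lies on the virgin compression line:
S_c = C_c·H/(1+e₀)·log₁₀(σ'_f/σ'_0) = 0.23×6/(1+1.03)×log₁₀(89.29/47.574)
    = 0.6798 × 0.27343 = 0.1859 m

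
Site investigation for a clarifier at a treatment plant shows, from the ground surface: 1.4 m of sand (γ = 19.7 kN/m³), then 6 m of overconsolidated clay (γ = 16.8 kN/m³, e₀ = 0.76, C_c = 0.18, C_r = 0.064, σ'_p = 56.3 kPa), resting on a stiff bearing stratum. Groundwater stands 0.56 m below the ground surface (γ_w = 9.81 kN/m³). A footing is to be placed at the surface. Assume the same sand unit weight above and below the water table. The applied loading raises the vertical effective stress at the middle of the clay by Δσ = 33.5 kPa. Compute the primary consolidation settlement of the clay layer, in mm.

Mid-depth of clay below the ground surface: z = 1.4 + 6/2 = 4.4 m.
Total vertical stress at mid-clay: σ_v = 19.7×1.4 + 16.8×3 = 77.98 kPa.
Pore pressure: u = 9.81×(4.4 − 0.56) = 37.67 kPa.
Initial effective stress: σ'_0 = σ_v − u = 77.98 − 37.67 = 40.31 kPa.
Final effective stress: σ'_f = 40.31 + 33.5 = 73.81 kPa.
σ'_f = 73.81 > σ'_p = 56.3 kPa, so the stress path crosses the preconsolidation pressure — recompression up to σ'_p, then virgin compression beyond:
S_c = H/(1+e₀)·[C_r·log₁₀(σ'_p/σ'_0) + C_c·log₁₀(σ'_f/σ'_p)]
    = 6/1.76 × [0.064×log₁₀(56.3/40.31) + 0.18×log₁₀(73.81/56.3)]
    = 3.4091 × [0.0092861 + 0.021169] = 0.1038 m

S_c ≈ 104 mm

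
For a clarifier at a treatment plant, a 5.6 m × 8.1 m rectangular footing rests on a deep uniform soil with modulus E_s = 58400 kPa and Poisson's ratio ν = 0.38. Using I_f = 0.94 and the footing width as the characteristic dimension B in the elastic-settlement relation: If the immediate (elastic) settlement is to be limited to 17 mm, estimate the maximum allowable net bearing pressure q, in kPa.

S_e = q·B·(1−ν²)/E_s · I_f  ⇒  q = S_e·E_s / (B·(1−ν²)·I_f).
q = 0.017 × 58400 / (5.6 × 0.8556 × 0.94) = 220.4 kPa

q ≈ 220 kPa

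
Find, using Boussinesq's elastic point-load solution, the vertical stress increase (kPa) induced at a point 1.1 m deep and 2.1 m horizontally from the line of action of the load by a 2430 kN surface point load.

Boussinesq vertical stress below a point load on an elastic half-space:
Δσ_z = 3P/(2πz²) · [1 + (r/z)²]^(−5/2)
r/z = 2.1/1.1 = 1.9091; [1+(r/z)²]^(−5/2) = 0.021509.
Δσ_z = 3×2430/(2π×1.1²) × 0.021509 = 958.88 × 0.021509 = 20.62 kPa

Δσ_z ≈ 20.6 kPa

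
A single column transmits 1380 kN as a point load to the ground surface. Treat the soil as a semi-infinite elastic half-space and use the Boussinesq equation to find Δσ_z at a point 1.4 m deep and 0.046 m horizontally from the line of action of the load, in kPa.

Δσ_z ≈ 335 kPa

Boussinesq vertical stress below a point load on an elastic half-space:
Δσ_z = 3P/(2πz²) · [1 + (r/z)²]^(−5/2)
r/z = 0.046/1.4 = 0.032857; [1+(r/z)²]^(−5/2) = 0.99731.
Δσ_z = 3×1380/(2π×1.4²) × 0.99731 = 336.17 × 0.99731 = 335.3 kPa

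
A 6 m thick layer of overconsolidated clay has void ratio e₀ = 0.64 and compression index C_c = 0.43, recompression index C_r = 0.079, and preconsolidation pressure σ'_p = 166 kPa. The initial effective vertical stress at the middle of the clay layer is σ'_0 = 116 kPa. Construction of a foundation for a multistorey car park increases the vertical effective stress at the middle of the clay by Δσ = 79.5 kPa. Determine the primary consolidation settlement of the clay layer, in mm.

S_c ≈ 157 mm

Final effective stress: σ'_f = 116 + 79.5 = 195.5 kPa.
σ'_f = 195.5 > σ'_p = 166 kPa, so the stress path crosses the preconsolidation pressure — recompression up to σ'_p, then virgin compression beyond:
S_c = H/(1+e₀)·[C_r·log₁₀(σ'_p/σ'_0) + C_c·log₁₀(σ'_f/σ'_p)]
    = 6/1.64 × [0.079×log₁₀(166/116) + 0.43×log₁₀(195.5/166)]
    = 3.6585 × [0.012296 + 0.030547] = 0.1567 m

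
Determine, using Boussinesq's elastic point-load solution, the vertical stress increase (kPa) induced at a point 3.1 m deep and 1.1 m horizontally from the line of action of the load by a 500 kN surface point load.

Boussinesq vertical stress below a point load on an elastic half-space:
Δσ_z = 3P/(2πz²) · [1 + (r/z)²]^(−5/2)
r/z = 1.1/3.1 = 0.35484; [1+(r/z)²]^(−5/2) = 0.74343.
Δσ_z = 3×500/(2π×3.1²) × 0.74343 = 24.842 × 0.74343 = 18.47 kPa

Δσ_z ≈ 18.5 kPa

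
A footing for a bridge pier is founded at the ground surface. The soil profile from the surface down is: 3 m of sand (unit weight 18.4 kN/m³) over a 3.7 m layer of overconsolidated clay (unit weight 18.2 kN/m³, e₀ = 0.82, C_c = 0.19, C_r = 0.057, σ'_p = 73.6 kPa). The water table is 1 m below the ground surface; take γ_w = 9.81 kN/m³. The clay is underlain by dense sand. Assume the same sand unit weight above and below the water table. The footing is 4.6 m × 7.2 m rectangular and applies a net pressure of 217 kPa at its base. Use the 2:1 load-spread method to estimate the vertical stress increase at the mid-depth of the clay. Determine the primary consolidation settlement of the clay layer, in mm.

Mid-depth of clay below the ground surface: z = 3 + 3.7/2 = 4.85 m.
Total vertical stress at mid-clay: σ_v = 18.4×3 + 18.2×1.85 = 88.87 kPa.
Pore pressure: u = 9.81×(4.85 − 1) = 37.769 kPa.
Initial effective stress: σ'_0 = σ_v − u = 88.87 − 37.769 = 51.101 kPa.
Stress increase at mid-clay by the 2:1 spreading method:
Δσ = qBL/((B+z)(L+z)) = 217×4.6×7.2/((4.6+4.85)(7.2+4.85)) = 63.115 kPa
Final effective stress: σ'_f = 51.101 + 63.115 = 114.22 kPa.
σ'_f = 114.22 > σ'_p = 73.6 kPa, so the stress path crosses the preconsolidation pressure — recompression up to σ'_p, then virgin compression beyond:
S_c = H/(1+e₀)·[C_r·log₁₀(σ'_p/σ'_0) + C_c·log₁₀(σ'_f/σ'_p)]
    = 3.7/1.82 × [0.057×log₁₀(73.6/51.101) + 0.19×log₁₀(114.22/73.6)]
    = 2.033 × [0.0090316 + 0.036264] = 0.09209 m

S_c ≈ 92.1 mm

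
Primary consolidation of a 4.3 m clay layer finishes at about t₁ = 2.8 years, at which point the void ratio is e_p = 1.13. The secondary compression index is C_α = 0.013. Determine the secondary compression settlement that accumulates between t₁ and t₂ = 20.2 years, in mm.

Secondary compression: S_s = C_α·H/(1+e_p)·log₁₀(t₂/t₁)
S_s = 0.013×4.3/(1+1.13)×log₁₀(20.2/2.8)
    = 0.02624 × 0.8582 = 0.02252 m

S_s ≈ 22.5 mm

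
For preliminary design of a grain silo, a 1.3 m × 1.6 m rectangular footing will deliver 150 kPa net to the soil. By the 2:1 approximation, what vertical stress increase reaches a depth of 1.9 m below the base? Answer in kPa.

By the 2:1 method the load spreads at 1 horizontal : 2 vertical, so at depth z the loaded area has grown by z in each plan dimension:
Δσ = qBL/((B+z)(L+z)) = 150×1.3×1.6/((1.3+1.9)(1.6+1.9)) = 27.857 kPa

Δσ_z ≈ 27.9 kPa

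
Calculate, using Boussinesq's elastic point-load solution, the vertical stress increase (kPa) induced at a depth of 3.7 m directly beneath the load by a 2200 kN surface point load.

Δσ_z ≈ 76.7 kPa

Boussinesq vertical stress below a point load on an elastic half-space:
Δσ_z = 3P/(2πz²) · [1 + (r/z)²]^(−5/2)
r/z = 0/3.7 = 0; [1+(r/z)²]^(−5/2) = 1.
Δσ_z = 3×2200/(2π×3.7²) × 1 = 76.729 × 1 = 76.73 kPa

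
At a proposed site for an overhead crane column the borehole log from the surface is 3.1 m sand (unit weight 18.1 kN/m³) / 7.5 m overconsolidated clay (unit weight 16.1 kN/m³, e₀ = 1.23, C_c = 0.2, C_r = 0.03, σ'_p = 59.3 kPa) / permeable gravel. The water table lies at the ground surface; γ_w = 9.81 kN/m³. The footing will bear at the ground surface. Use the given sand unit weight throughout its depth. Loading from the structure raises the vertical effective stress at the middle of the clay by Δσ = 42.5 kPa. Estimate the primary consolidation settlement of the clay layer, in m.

S_c ≈ 0.136 m

Mid-depth of clay below the ground surface: z = 3.1 + 7.5/2 = 6.85 m.
Total vertical stress at mid-clay: σ_v = 18.1×3.1 + 16.1×3.75 = 116.49 kPa.
Pore pressure: u = 9.81×(6.85 − 0) = 67.198 kPa.
Initial effective stress: σ'_0 = σ_v − u = 116.49 − 67.198 = 49.292 kPa.
Final effective stress: σ'_f = 49.292 + 42.5 = 91.792 kPa.
σ'_f = 91.792 > σ'_p = 59.3 kPa, so the stress path crosses the preconsolidation pressure — recompression up to σ'_p, then virgin compression beyond:
S_c = H/(1+e₀)·[C_r·log₁₀(σ'_p/σ'_0) + C_c·log₁₀(σ'_f/σ'_p)]
    = 7.5/2.23 × [0.03×log₁₀(59.3/49.292) + 0.2×log₁₀(91.792/59.3)]
    = 3.3632 × [0.0024083 + 0.03795] = 0.1357 m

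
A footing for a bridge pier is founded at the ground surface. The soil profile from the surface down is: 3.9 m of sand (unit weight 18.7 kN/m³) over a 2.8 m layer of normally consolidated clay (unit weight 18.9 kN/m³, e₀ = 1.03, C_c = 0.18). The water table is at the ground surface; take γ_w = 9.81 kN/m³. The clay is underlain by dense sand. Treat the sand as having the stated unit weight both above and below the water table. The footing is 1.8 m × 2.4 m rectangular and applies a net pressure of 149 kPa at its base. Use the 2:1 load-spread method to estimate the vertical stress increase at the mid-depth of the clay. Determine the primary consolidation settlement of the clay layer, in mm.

S_c ≈ 23.9 mm

Mid-depth of clay below the ground surface: z = 3.9 + 2.8/2 = 5.3 m.
Total vertical stress at mid-clay: σ_v = 18.7×3.9 + 18.9×1.4 = 99.39 kPa.
Pore pressure: u = 9.81×(5.3 − 0) = 51.993 kPa.
Initial effective stress: σ'_0 = σ_v − u = 99.39 − 51.993 = 47.397 kPa.
Stress increase at mid-clay by the 2:1 spreading method:
Δσ = qBL/((B+z)(L+z)) = 149×1.8×2.4/((1.8+5.3)(2.4+5.3)) = 11.774 kPa
Final effective stress: σ'_f = σ'_0 + Δσ = 47.397 + 11.774 = 59.171 kPa.
Normally consolidated clay, so the full stress increment lies on the virgin compression line:
S_c = C_c·H/(1+e₀)·log₁₀(σ'_f/σ'_0) = 0.18×2.8/(1+1.03)×log₁₀(59.171/47.397)
    = 0.24828 × 0.096358 = 0.02392 m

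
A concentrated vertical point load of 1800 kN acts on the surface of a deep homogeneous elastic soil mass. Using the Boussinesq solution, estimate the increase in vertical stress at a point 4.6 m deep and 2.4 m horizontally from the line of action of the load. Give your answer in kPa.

Boussinesq vertical stress below a point load on an elastic half-space:
Δσ_z = 3P/(2πz²) · [1 + (r/z)²]^(−5/2)
r/z = 2.4/4.6 = 0.52174; [1+(r/z)²]^(−5/2) = 0.54777.
Δσ_z = 3×1800/(2π×4.6²) × 0.54777 = 40.616 × 0.54777 = 22.25 kPa

Δσ_z ≈ 22.2 kPa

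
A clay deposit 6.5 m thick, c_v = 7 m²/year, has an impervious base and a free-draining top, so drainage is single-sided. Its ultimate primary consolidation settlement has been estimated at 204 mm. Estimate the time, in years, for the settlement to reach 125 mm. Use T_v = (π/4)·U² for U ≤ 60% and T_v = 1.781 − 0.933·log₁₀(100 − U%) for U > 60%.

Drainage path length: H_d = H = 6.5 m (single drainage).
U = S(t)/S_ult = 125/204 = 0.6127.
U > 60%: T_v = 1.781 − 0.933·log₁₀(100 − 61.275) = 0.2994.
t = T_v·H_d²/c_v = 0.2994×6.5²/7 = 1.807 years.

t ≈ 1.81 years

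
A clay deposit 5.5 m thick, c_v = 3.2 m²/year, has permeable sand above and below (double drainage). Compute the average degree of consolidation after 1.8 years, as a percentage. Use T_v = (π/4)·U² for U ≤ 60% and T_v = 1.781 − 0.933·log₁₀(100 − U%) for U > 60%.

U ≈ 87.6 %

Drainage path length: H_d = H/2 = 2.75 m (double drainage).
T_v = c_v·t/H_d² = 3.2×1.8/2.75² = 0.76165.
T_v = 0.76165 corresponds to the U > 60% branch:
U = 1 − 10^((1.781 − T_v)/0.933)/100 = 0.8762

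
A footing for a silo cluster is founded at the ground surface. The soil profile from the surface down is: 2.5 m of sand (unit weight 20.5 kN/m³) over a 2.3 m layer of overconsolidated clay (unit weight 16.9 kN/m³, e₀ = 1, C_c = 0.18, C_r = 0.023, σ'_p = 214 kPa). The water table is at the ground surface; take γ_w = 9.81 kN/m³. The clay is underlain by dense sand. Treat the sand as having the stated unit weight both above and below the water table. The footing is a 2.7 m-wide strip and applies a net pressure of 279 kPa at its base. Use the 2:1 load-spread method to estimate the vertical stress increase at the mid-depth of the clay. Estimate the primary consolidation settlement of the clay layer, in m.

Mid-depth of clay below the ground surface: z = 2.5 + 2.3/2 = 3.65 m.
Total vertical stress at mid-clay: σ_v = 20.5×2.5 + 16.9×1.15 = 70.685 kPa.
Pore pressure: u = 9.81×(3.65 − 0) = 35.806 kPa.
Initial effective stress: σ'_0 = σ_v − u = 70.685 − 35.806 = 34.879 kPa.
Stress increase at mid-clay by the 2:1 spreading method:
Δσ = qB/(B+z) = 279×2.7/(2.7+3.65) = 118.63 kPa
Final effective stress: σ'_f = 34.879 + 118.63 = 153.51 kPa.
σ'_f = 153.51 ≤ σ'_p = 214 kPa, so the clay remains overconsolidated and only the recompression index applies:
S_c = C_r·H/(1+e₀)·log₁₀(σ'_f/σ'_0) = 0.023×2.3/2×log₁₀(153.51/34.879)
    = 0.02645 × 0.64357 = 0.01702 m

S_c ≈ 0.017 m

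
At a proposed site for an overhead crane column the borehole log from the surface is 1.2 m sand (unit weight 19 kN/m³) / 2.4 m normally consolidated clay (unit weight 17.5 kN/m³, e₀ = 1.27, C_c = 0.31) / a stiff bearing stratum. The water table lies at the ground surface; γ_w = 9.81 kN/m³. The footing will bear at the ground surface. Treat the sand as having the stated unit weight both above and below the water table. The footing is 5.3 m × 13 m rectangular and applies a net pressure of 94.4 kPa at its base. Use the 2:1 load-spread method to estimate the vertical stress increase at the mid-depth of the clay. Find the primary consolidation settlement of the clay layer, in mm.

S_c ≈ 187 mm

Mid-depth of clay below the ground surface: z = 1.2 + 2.4/2 = 2.4 m.
Total vertical stress at mid-clay: σ_v = 19×1.2 + 17.5×1.2 = 43.8 kPa.
Pore pressure: u = 9.81×(2.4 − 0) = 23.544 kPa.
Initial effective stress: σ'_0 = σ_v − u = 43.8 − 23.544 = 20.256 kPa.
Stress increase at mid-clay by the 2:1 spreading method:
Δσ = qBL/((B+z)(L+z)) = 94.4×5.3×13/((5.3+2.4)(13+2.4)) = 54.85 kPa
Final effective stress: σ'_f = σ'_0 + Δσ = 20.256 + 54.85 = 75.106 kPa.
Normally consolidated clay, so the full stress increment lies on the virgin compression line:
S_c = C_c·H/(1+e₀)·log₁₀(σ'_f/σ'_0) = 0.31×2.4/(1+1.27)×log₁₀(75.106/20.256)
    = 0.32775 × 0.56912 = 0.1865 m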